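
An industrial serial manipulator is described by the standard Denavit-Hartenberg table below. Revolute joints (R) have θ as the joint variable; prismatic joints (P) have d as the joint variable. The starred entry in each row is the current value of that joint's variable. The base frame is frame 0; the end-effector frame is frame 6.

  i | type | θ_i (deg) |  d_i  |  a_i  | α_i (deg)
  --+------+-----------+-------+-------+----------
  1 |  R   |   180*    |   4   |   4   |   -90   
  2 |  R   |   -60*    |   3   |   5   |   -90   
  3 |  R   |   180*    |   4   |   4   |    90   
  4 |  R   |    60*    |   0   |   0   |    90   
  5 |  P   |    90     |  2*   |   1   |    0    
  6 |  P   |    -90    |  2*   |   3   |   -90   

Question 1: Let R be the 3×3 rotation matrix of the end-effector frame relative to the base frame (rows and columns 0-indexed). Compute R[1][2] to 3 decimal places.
1.000

End-effector z-axis (col 2 of R) = (-0.0000,1.0000,-0.0000)
R[1][2] = 1.0000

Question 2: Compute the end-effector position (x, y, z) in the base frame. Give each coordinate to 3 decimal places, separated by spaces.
after link 1: o_1 = (-4.0000, 0.0000, 4.0000)
after link 2: o_2 = (-6.5000, -3.0000, 8.3301)
after link 3: o_3 = (-7.9641, -3.0000, 2.8660)
after link 4: o_4 = (-7.9641, -3.0000, 2.8660)
after link 5: o_5 = (-6.2321, -2.0000, 1.8660)
after link 6: o_6 = (-6.0000, -2.0000, -1.7321)

-6.000 -2.000 -1.732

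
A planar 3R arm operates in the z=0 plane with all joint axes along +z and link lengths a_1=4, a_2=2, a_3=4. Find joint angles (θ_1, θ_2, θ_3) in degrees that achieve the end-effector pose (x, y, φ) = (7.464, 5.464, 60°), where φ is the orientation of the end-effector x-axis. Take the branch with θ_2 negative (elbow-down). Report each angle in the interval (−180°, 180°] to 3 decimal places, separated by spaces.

wrist centre = target − a_3·(cos φ, sin φ) = (5.4640, 1.9999)
cos θ_2 = (33.8549−4²−2²)/(2·4·2) = 0.8659; θ_2 = -30.0109° (elbow-down)
β = atan2(1.9999,5.4640) = 20.1033°; ψ = atan2(-1.0003,5.7319) = -9.8996°
θ_1 = β − ψ = 30.0029°
θ_3 = φ − θ_1 − θ_2 = 60.0080° (wrapped to (-180°,180°])

30.003 -30.011 60.008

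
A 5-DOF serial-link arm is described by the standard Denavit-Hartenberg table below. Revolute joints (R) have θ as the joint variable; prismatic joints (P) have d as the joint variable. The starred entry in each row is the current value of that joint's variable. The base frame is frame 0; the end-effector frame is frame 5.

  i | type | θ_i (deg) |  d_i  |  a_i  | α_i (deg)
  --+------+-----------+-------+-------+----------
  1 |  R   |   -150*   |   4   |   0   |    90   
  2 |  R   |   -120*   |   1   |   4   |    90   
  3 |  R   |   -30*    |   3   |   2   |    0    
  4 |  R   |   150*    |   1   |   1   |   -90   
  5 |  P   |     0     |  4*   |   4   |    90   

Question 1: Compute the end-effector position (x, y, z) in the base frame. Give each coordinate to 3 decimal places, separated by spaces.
after link 1: o_1 = (0.0000, 0.0000, 4.0000)
after link 2: o_2 = (1.2321, 1.8660, 0.5359)
after link 3: o_3 = (4.7321, 2.7321, 0.5359)
after link 4: o_4 = (4.8325, 3.7901, 1.4689)
after link 5: o_5 = (1.7345, 3.6920, 6.2010)

1.734 3.692 6.201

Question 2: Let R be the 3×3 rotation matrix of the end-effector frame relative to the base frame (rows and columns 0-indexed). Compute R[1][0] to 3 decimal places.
0.625

End-effector x-axis (col 0 of R) = (-0.6495,0.6250,0.4330)
R[1][0] = 0.6250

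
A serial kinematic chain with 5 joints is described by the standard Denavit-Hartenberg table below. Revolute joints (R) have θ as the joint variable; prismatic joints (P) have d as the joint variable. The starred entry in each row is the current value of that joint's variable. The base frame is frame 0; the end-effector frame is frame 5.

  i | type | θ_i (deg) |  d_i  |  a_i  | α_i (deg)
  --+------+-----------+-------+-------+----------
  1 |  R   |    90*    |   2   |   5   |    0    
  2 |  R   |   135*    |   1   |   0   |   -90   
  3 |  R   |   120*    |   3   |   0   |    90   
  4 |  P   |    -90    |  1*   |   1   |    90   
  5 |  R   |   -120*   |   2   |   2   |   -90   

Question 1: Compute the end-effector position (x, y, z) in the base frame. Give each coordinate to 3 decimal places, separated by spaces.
1.863 2.620 5.098

after link 1: o_1 = (0.0000, 5.0000, 2.0000)
after link 2: o_2 = (0.0000, 5.0000, 3.0000)
after link 3: o_3 = (2.1213, 2.8787, 3.0000)
after link 4: o_4 = (0.8018, 2.9734, 2.5000)
after link 5: o_5 = (1.8625, 2.6199, 5.0981)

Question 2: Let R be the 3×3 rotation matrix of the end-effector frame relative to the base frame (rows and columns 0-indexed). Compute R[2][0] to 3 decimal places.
0.433

End-effector x-axis (col 0 of R) = (0.8839,0.1768,0.4330)
R[2][0] = 0.4330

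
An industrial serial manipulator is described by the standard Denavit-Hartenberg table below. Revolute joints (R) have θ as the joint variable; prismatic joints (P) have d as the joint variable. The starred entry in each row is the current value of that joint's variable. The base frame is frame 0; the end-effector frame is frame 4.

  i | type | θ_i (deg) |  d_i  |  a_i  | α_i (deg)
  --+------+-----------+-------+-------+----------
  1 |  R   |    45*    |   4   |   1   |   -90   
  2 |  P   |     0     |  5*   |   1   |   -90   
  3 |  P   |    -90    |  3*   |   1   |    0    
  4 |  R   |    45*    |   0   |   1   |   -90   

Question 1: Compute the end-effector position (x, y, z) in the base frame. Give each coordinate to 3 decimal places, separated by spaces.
-2.828 6.657 1.000

after link 1: o_1 = (0.7071, 0.7071, 4.0000)
after link 2: o_2 = (-2.1213, 4.9497, 4.0000)
after link 3: o_3 = (-2.8284, 5.6569, 1.0000)
after link 4: o_4 = (-2.8284, 6.6569, 1.0000)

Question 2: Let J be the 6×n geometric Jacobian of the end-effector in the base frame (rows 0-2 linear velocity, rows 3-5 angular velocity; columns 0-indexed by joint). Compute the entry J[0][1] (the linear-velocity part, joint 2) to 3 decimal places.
-0.707

prismatic axis z_1 = (-0.7071,0.7071,0.0000)
J_v[:, 1] = z_1; J_ω[:, 1] = (0,0,0)
entry J[0][1] = -0.7071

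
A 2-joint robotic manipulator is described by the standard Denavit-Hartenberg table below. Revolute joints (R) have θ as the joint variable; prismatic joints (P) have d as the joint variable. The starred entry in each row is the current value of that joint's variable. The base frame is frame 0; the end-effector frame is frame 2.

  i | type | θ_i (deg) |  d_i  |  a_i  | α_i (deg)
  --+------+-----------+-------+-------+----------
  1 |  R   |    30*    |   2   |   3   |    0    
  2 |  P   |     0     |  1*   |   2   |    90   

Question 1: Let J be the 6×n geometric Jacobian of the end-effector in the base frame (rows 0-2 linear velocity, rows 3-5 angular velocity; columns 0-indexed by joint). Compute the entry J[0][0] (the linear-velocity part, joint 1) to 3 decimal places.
axis z_0 = ẑ; lever o_n−o_0 = (4.3301,2.5000,3.0000)
cross product → J_v[:, 0] = (-2.5000,4.3301,0.0000)
J_ω[:, 0] = z_0
entry J[0][0] = -2.5000

-2.500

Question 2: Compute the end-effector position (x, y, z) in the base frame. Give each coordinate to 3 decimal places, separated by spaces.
after link 1: o_1 = (2.5981, 1.5000, 2.0000)
after link 2: o_2 = (4.3301, 2.5000, 3.0000)

4.330 2.500 3.000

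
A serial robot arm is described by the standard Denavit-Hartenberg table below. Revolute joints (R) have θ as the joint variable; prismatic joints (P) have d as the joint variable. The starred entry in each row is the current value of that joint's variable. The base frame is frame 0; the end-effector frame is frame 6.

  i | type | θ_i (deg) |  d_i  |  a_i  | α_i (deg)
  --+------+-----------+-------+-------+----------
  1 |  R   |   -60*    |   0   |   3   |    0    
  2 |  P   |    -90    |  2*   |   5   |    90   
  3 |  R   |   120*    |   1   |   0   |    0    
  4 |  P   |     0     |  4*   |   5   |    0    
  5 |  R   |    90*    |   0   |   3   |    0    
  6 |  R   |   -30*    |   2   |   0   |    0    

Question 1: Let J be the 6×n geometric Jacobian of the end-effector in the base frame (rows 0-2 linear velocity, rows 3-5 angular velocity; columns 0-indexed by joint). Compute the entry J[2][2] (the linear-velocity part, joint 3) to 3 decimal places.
-5.098

axis z_2 = (-0.5000,0.8660,0.0000); lever o_n−o_2 = (0.9151,8.6112,2.8301)
cross product → J_v[:, 2] = (2.4510,1.4151,-5.0981)
J_ω[:, 2] = z_2
entry J[2][2] = -5.0981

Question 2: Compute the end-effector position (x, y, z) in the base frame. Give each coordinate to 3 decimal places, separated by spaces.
after link 1: o_1 = (1.5000, -2.5981, 0.0000)
after link 2: o_2 = (-2.8301, -5.0981, 2.0000)
after link 3: o_3 = (-3.3301, -4.2321, 2.0000)
after link 4: o_4 = (-3.1651, 0.4821, 6.3301)
after link 5: o_5 = (-0.9151, 1.7811, 4.8301)
after link 6: o_6 = (-1.9151, 3.5131, 4.8301)

-1.915 3.513 4.830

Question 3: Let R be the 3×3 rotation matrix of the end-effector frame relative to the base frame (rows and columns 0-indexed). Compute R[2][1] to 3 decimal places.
End-effector y-axis (col 1 of R) = (0.0000,0.0000,-1.0000)
R[2][1] = -1.0000

-1.000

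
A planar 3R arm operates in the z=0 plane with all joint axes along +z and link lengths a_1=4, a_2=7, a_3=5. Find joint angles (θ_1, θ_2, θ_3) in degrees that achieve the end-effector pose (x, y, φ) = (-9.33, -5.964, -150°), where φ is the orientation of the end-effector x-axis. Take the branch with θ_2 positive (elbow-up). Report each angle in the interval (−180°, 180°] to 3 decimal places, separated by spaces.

129.428 120.002 -39.430

wrist centre = target − a_3·(cos φ, sin φ) = (-4.9999, -3.4640)
cos θ_2 = (36.9980−4²−7²)/(2·4·7) = -0.5000; θ_2 = 120.0023° (elbow-up)
β = atan2(-3.4640,-4.9999) = -145.2851°; ψ = atan2(6.0620,0.4998) = 85.2872°
θ_1 = β − ψ = -230.5723°
θ_3 = φ − θ_1 − θ_2 = -39.4300° (wrapped to (-180°,180°])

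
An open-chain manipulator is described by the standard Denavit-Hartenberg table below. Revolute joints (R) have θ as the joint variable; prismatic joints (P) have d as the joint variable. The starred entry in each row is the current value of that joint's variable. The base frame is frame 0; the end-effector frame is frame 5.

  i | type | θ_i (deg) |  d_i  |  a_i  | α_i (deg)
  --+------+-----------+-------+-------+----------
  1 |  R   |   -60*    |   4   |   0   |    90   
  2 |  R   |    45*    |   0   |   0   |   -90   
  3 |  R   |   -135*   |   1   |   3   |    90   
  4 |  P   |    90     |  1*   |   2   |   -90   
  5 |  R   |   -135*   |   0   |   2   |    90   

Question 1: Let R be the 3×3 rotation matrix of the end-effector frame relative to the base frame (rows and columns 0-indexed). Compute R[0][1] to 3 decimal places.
End-effector y-axis (col 1 of R) = (0.8624,-0.0795,0.5000)
R[0][1] = 0.8624

0.862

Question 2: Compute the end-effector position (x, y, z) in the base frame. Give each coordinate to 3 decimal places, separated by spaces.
after link 1: o_1 = (0.0000, 0.0000, 4.0000)
after link 2: o_2 = (0.0000, 0.0000, 4.0000)
after link 3: o_3 = (-2.9407, 0.8508, 3.2071)
after link 4: o_4 = (-3.2854, 2.8621, 4.1213)
after link 5: o_5 = (-2.2729, 3.1084, 2.4142)

-2.273 3.108 2.414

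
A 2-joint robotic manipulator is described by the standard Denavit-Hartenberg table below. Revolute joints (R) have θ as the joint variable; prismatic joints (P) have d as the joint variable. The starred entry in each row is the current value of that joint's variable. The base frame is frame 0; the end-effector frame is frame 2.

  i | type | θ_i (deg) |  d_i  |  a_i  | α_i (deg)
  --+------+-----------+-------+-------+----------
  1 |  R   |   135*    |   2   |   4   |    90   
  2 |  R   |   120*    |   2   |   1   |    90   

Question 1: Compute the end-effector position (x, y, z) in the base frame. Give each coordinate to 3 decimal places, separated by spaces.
after link 1: o_1 = (-2.8284, 2.8284, 2.0000)
after link 2: o_2 = (-1.0607, 3.8891, 2.8660)

-1.061 3.889 2.866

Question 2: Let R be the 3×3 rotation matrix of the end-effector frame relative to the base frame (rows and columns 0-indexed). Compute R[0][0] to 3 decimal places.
End-effector x-axis (col 0 of R) = (0.3536,-0.3536,0.8660)
R[0][0] = 0.3536

0.354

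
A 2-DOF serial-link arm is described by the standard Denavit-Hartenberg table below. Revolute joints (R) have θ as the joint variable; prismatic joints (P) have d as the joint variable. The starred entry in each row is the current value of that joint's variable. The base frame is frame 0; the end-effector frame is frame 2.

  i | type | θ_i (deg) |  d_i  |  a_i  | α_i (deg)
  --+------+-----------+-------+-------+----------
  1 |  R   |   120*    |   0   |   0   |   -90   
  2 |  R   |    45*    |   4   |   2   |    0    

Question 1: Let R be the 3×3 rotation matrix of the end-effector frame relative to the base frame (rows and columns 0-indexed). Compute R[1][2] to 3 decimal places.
End-effector z-axis (col 2 of R) = (-0.8660,-0.5000,0.0000)
R[1][2] = -0.5000

-0.500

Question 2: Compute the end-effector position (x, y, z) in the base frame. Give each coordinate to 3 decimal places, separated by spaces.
-4.171 -0.775 -1.414

after link 1: o_1 = (0.0000, 0.0000, 0.0000)
after link 2: o_2 = (-4.1712, -0.7753, -1.4142)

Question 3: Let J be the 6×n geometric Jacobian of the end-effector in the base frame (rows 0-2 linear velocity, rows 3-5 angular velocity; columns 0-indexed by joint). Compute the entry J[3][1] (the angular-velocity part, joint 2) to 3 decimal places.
axis z_1 = (-0.8660,-0.5000,0.0000); lever o_n−o_1 = (-4.1712,-0.7753,-1.4142)
cross product → J_v[:, 1] = (0.7071,-1.2247,-1.4142)
J_ω[:, 1] = z_1
entry J[3][1] = -0.8660

-0.866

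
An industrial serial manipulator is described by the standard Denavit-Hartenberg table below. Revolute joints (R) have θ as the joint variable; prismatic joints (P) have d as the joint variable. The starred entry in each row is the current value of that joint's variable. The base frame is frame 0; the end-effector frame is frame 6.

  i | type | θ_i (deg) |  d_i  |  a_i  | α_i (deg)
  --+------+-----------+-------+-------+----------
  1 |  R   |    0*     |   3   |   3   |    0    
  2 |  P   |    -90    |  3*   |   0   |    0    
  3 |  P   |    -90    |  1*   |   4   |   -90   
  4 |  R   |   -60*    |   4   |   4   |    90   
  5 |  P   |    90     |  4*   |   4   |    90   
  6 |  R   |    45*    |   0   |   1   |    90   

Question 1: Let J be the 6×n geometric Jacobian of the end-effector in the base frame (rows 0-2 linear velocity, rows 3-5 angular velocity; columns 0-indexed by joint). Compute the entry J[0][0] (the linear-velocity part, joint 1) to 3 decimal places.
8.707

axis z_0 = ẑ; lever o_n−o_0 = (1.0765,-8.7071,12.8177)
cross product → J_v[:, 0] = (8.7071,1.0765,-0.0000)
J_ω[:, 0] = z_0
entry J[0][0] = 8.7071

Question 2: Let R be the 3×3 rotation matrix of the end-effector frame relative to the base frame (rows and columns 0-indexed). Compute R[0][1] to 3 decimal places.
End-effector y-axis (col 1 of R) = (-0.5000,0.0000,0.8660)
R[0][1] = -0.5000

-0.500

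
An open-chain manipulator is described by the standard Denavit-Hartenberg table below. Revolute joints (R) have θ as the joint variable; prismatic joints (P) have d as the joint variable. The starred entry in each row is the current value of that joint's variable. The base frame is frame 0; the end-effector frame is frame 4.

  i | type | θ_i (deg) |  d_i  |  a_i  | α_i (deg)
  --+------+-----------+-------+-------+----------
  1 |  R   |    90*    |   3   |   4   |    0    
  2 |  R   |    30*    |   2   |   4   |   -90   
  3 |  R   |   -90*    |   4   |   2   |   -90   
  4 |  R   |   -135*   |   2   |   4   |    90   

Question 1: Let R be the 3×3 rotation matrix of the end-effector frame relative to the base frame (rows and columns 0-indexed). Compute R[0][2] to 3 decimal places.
0.612

End-effector z-axis (col 2 of R) = (0.6124,0.3536,-0.7071)
R[0][2] = 0.6124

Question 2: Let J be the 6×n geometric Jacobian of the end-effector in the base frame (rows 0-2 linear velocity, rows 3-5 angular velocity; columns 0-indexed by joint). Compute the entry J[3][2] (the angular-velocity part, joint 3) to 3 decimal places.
axis z_2 = (-0.8660,-0.5000,0.0000); lever o_n−o_2 = (-6.9136,-1.6822,-0.8284)
cross product → J_v[:, 2] = (0.4142,-0.7174,-2.0000)
J_ω[:, 2] = z_2
entry J[3][2] = -0.8660

-0.866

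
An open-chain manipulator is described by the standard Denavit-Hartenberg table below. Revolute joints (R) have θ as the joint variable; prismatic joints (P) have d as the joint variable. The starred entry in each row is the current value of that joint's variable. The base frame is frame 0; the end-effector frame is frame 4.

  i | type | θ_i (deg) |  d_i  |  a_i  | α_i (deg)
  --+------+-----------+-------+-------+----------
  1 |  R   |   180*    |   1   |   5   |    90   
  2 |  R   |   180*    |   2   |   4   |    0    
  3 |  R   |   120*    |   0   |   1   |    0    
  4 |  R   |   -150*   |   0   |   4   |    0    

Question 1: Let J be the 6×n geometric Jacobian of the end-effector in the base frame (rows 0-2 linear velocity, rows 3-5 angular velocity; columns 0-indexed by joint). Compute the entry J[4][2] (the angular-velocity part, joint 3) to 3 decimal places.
1.000

axis z_2 = (0.0000,1.0000,0.0000); lever o_n−o_2 = (2.9641,-0.0000,1.1340)
cross product → J_v[:, 2] = (1.1340,0.0000,-2.9641)
J_ω[:, 2] = z_2
entry J[4][2] = 1.0000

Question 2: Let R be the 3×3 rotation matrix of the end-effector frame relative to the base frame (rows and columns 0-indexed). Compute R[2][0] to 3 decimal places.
End-effector x-axis (col 0 of R) = (0.8660,-0.0000,0.5000)
R[2][0] = 0.5000

0.500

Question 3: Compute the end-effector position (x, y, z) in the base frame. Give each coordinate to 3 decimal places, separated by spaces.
after link 1: o_1 = (-5.0000, 0.0000, 1.0000)
after link 2: o_2 = (-1.0000, 2.0000, 1.0000)
after link 3: o_3 = (-1.5000, 2.0000, 0.1340)
after link 4: o_4 = (1.9641, 2.0000, 2.1340)

1.964 2.000 2.134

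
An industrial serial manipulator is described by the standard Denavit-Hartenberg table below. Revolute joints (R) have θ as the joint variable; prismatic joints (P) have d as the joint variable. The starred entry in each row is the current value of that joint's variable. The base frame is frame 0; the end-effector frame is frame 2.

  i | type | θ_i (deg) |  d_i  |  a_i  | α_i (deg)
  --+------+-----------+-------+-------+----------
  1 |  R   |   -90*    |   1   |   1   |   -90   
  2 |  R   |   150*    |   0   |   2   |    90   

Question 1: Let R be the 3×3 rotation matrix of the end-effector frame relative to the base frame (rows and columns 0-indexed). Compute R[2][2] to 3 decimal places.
-0.866

End-effector z-axis (col 2 of R) = (0.0000,-0.5000,-0.8660)
R[2][2] = -0.8660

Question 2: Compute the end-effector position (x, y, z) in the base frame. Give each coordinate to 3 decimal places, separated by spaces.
0.000 0.732 0.000

after link 1: o_1 = (0.0000, -1.0000, 1.0000)
after link 2: o_2 = (0.0000, 0.7321, 0.0000)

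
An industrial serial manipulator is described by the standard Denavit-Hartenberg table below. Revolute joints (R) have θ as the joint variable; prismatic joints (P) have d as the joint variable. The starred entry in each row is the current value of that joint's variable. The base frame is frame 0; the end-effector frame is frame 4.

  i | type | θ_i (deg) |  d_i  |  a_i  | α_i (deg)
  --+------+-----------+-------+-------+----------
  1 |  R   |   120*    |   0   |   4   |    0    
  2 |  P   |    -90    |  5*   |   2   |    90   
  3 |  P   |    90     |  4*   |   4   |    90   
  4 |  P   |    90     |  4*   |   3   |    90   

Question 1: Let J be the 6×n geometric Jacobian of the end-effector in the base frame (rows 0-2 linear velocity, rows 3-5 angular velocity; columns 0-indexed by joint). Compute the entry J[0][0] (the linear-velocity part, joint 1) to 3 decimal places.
-0.402

axis z_0 = ẑ; lever o_n−o_0 = (6.6962,0.4019,9.0000)
cross product → J_v[:, 0] = (-0.4019,6.6962,0.0000)
J_ω[:, 0] = z_0
entry J[0][0] = -0.4019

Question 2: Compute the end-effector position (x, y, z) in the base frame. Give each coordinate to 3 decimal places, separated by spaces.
6.696 0.402 9.000

after link 1: o_1 = (-2.0000, 3.4641, 0.0000)
after link 2: o_2 = (-0.2679, 4.4641, 5.0000)
after link 3: o_3 = (1.7321, 1.0000, 9.0000)
after link 4: o_4 = (6.6962, 0.4019, 9.0000)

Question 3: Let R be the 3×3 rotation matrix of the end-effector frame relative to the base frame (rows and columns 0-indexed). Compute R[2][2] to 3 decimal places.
End-effector z-axis (col 2 of R) = (0.0000,0.0000,1.0000)
R[2][2] = 1.0000

1.000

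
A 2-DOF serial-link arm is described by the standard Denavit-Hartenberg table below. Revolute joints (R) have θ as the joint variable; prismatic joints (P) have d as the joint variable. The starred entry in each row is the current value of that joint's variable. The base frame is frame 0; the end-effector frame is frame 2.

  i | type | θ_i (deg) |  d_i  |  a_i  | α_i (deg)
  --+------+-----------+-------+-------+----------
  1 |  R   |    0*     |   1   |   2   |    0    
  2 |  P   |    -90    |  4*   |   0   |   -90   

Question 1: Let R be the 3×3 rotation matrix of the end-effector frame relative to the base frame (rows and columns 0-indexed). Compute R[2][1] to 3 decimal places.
-1.000

End-effector y-axis (col 1 of R) = (0.0000,0.0000,-1.0000)
R[2][1] = -1.0000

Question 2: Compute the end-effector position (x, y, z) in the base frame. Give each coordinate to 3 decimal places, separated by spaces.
2.000 0.000 5.000

after link 1: o_1 = (2.0000, 0.0000, 1.0000)
after link 2: o_2 = (2.0000, 0.0000, 5.0000)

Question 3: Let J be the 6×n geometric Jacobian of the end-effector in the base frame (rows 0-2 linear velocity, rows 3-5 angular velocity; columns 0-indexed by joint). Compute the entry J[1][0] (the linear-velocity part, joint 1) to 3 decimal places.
2.000

axis z_0 = ẑ; lever o_n−o_0 = (2.0000,0.0000,5.0000)
cross product → J_v[:, 0] = (0.0000,2.0000,0.0000)
J_ω[:, 0] = z_0
entry J[1][0] = 2.0000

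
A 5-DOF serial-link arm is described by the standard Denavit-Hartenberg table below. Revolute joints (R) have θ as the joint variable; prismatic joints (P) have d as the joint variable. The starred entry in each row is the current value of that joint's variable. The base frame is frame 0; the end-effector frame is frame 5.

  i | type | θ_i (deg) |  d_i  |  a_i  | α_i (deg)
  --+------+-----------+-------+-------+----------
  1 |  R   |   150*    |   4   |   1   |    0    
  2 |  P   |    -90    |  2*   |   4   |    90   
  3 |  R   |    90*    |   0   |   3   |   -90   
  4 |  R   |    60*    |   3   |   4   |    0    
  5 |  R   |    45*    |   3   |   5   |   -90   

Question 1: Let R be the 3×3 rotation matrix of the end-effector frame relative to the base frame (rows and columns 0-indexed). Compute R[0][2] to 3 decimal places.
End-effector z-axis (col 2 of R) = (0.2241,-0.1294,-0.9659)
R[0][2] = 0.2241

0.224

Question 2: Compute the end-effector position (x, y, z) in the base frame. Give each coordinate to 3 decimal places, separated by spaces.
after link 1: o_1 = (-0.8660, 0.5000, 4.0000)
after link 2: o_2 = (1.1340, 3.9641, 6.0000)
after link 3: o_3 = (1.1340, 3.9641, 9.0000)
after link 4: o_4 = (-3.3660, 3.0981, 11.0000)
after link 5: o_5 = (-9.0486, 2.9148, 9.7059)

-9.049 2.915 9.706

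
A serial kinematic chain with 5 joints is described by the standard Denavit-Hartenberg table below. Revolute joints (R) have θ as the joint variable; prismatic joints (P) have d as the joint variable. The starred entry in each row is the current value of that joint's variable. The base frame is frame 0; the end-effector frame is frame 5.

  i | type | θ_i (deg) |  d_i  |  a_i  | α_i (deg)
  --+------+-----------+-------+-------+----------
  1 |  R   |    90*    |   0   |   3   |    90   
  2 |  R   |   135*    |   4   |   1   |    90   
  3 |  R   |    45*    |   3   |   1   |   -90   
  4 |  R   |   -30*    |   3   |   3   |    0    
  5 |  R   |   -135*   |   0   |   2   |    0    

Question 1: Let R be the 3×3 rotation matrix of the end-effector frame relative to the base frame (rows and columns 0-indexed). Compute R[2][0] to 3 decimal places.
-0.300

End-effector x-axis (col 0 of R) = (-0.6830,0.6660,-0.3000)
R[2][0] = -0.3000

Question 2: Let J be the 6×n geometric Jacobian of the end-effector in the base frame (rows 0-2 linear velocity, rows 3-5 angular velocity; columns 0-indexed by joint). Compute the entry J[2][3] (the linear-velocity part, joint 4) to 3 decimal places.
axis z_3 = (0.7071,0.5000,-0.5000); lever o_n−o_3 = (2.5924,2.5936,0.2598)
cross product → J_v[:, 3] = (1.4267,-1.4799,0.5377)
J_ω[:, 3] = z_3
entry J[2][3] = 0.5377

0.538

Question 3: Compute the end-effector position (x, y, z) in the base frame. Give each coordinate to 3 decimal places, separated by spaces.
after link 1: o_1 = (0.0000, 3.0000, 0.0000)
after link 2: o_2 = (4.0000, 2.2929, 0.7071)
after link 3: o_3 = (4.7071, 3.9142, 3.3284)
after link 4: o_4 = (8.6655, 5.1758, 4.1881)
after link 5: o_5 = (7.2995, 6.5078, 3.5882)

7.300 6.508 3.588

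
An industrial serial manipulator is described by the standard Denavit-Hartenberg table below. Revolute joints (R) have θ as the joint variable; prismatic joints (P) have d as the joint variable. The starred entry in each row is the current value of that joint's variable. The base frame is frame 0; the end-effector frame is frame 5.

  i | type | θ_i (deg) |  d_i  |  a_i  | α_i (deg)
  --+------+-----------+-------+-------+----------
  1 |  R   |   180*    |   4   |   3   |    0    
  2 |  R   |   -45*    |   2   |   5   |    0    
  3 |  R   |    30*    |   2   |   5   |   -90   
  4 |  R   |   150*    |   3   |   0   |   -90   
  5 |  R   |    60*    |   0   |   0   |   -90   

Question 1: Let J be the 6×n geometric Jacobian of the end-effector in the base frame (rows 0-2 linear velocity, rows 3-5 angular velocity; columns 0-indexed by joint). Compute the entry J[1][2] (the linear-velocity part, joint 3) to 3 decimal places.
-5.606

axis z_2 = (0.0000,0.0000,1.0000); lever o_n−o_2 = (-5.6061,-1.6037,2.0000)
cross product → J_v[:, 2] = (1.6037,-5.6061,0.0000)
J_ω[:, 2] = z_2
entry J[1][2] = -5.6061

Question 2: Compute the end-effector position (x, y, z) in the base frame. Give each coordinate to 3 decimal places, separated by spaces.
after link 1: o_1 = (-3.0000, 0.0000, 4.0000)
after link 2: o_2 = (-6.5355, 3.5355, 6.0000)
after link 3: o_3 = (-11.3652, 4.8296, 8.0000)
after link 4: o_4 = (-12.1416, 1.9319, 8.0000)
after link 5: o_5 = (-12.1416, 1.9319, 8.0000)

-12.142 1.932 8.000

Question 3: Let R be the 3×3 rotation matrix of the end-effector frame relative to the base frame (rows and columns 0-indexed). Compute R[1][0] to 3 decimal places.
End-effector x-axis (col 0 of R) = (0.6424,0.7244,-0.2500)
R[1][0] = 0.7244

0.724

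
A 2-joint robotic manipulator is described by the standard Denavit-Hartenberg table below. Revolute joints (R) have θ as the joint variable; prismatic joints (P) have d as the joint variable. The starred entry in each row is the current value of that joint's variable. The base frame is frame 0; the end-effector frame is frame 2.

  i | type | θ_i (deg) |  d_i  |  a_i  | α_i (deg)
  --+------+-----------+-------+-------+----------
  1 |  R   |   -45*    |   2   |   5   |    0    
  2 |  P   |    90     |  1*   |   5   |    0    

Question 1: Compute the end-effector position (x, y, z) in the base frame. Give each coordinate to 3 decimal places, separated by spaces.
7.071 0.000 3.000

after link 1: o_1 = (3.5355, -3.5355, 2.0000)
after link 2: o_2 = (7.0711, 0.0000, 3.0000)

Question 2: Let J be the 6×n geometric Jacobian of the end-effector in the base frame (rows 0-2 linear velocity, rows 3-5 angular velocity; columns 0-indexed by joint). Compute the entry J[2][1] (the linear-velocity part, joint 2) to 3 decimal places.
1.000

prismatic axis z_1 = (0.0000,0.0000,1.0000)
J_v[:, 1] = z_1; J_ω[:, 1] = (0,0,0)
entry J[2][1] = 1.0000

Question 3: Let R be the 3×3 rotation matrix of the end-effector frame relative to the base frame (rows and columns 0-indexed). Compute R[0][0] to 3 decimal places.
End-effector x-axis (col 0 of R) = (0.7071,0.7071,0.0000)
R[0][0] = 0.7071

0.707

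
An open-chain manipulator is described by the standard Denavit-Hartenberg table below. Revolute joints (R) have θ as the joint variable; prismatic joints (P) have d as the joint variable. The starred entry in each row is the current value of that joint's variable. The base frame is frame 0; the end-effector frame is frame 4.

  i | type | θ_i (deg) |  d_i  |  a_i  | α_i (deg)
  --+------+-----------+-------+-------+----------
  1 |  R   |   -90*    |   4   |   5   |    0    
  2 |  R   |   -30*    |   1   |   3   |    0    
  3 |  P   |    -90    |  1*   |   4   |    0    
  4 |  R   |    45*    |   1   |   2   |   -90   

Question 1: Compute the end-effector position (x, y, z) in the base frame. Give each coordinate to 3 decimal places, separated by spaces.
-6.896 -6.116 7.000

after link 1: o_1 = (0.0000, -5.0000, 4.0000)
after link 2: o_2 = (-1.5000, -7.5981, 5.0000)
after link 3: o_3 = (-4.9641, -5.5981, 6.0000)
after link 4: o_4 = (-6.8960, -6.1157, 7.0000)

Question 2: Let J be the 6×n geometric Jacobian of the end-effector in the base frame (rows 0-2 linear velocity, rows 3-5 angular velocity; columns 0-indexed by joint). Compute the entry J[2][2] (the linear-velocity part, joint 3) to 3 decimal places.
1.000

prismatic axis z_2 = (0.0000,0.0000,1.0000)
J_v[:, 2] = z_2; J_ω[:, 2] = (0,0,0)
entry J[2][2] = 1.0000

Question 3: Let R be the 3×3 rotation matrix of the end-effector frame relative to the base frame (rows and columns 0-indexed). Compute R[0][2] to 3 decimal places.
End-effector z-axis (col 2 of R) = (0.2588,-0.9659,0.0000)
R[0][2] = 0.2588

0.259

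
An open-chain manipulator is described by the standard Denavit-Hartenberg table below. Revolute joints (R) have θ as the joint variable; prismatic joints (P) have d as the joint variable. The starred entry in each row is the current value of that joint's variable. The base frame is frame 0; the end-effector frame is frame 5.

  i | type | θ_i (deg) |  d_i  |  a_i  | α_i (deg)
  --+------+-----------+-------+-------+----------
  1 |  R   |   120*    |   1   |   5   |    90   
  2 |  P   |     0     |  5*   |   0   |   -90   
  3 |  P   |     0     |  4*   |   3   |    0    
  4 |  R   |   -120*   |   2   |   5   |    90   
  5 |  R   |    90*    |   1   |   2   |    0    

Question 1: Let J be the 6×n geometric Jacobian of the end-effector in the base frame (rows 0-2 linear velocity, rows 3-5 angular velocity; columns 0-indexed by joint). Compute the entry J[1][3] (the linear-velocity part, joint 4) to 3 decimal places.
axis z_3 = (0.0000,0.0000,1.0000); lever o_n−o_3 = (5.0000,-1.0000,4.0000)
cross product → J_v[:, 3] = (1.0000,5.0000,-0.0000)
J_ω[:, 3] = z_3
entry J[1][3] = 5.0000

5.000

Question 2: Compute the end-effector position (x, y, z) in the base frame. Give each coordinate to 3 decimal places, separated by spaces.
5.330 8.428 9.000

after link 1: o_1 = (-2.5000, 4.3301, 1.0000)
after link 2: o_2 = (1.8301, 6.8301, 1.0000)
after link 3: o_3 = (0.3301, 9.4282, 5.0000)
after link 4: o_4 = (5.3301, 9.4282, 7.0000)
after link 5: o_5 = (5.3301, 8.4282, 9.0000)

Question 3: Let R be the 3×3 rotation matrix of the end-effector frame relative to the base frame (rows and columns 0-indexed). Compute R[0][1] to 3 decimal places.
End-effector y-axis (col 1 of R) = (-1.0000,0.0000,0.0000)
R[0][1] = -1.0000

-1.000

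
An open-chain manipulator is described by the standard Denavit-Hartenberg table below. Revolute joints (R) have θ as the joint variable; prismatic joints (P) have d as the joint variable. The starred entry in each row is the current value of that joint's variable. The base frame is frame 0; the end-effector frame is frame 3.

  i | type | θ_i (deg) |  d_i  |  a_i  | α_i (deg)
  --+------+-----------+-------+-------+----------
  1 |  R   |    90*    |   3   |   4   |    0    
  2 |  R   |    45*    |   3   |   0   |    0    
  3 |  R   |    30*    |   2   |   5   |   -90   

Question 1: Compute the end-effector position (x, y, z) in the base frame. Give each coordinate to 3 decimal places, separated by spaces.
after link 1: o_1 = (0.0000, 4.0000, 3.0000)
after link 2: o_2 = (0.0000, 4.0000, 6.0000)
after link 3: o_3 = (-4.8296, 5.2941, 8.0000)

-4.830 5.294 8.000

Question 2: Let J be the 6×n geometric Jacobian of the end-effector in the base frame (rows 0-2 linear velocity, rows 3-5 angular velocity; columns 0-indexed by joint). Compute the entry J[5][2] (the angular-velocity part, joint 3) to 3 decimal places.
axis z_2 = (0.0000,0.0000,1.0000); lever o_n−o_2 = (-4.8296,1.2941,2.0000)
cross product → J_v[:, 2] = (-1.2941,-4.8296,0.0000)
J_ω[:, 2] = z_2
entry J[5][2] = 1.0000

1.000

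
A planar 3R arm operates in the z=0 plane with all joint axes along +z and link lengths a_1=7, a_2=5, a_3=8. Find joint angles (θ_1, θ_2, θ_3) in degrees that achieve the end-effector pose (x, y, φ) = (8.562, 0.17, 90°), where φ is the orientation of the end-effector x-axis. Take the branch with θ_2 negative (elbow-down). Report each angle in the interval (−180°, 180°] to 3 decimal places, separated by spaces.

wrist centre = target − a_3·(cos φ, sin φ) = (8.5620, -7.8300)
cos θ_2 = (134.6167−7²−5²)/(2·7·5) = 0.8660; θ_2 = -30.0082° (elbow-down)
β = atan2(-7.8300,8.5620) = -42.4431°; ψ = atan2(-2.5006,11.3298) = -12.4464°
θ_1 = β − ψ = -29.9967°
θ_3 = φ − θ_1 − θ_2 = 150.0050° (wrapped to (-180°,180°])

-29.997 -30.008 150.005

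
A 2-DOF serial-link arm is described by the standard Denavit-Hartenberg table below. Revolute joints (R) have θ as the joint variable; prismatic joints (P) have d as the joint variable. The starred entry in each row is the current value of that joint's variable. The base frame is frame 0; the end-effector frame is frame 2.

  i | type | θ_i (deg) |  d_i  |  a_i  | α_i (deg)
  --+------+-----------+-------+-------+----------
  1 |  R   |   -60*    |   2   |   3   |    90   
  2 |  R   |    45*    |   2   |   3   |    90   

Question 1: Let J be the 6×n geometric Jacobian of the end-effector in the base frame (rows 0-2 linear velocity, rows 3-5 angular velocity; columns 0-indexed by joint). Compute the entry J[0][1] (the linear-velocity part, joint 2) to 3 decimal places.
-1.061

axis z_1 = (-0.8660,-0.5000,0.0000); lever o_n−o_1 = (-0.6714,-2.8371,2.1213)
cross product → J_v[:, 1] = (-1.0607,1.8371,2.1213)
J_ω[:, 1] = z_1
entry J[0][1] = -1.0607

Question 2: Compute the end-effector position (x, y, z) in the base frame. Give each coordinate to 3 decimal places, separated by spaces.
after link 1: o_1 = (1.5000, -2.5981, 2.0000)
after link 2: o_2 = (0.8286, -5.4352, 4.1213)

0.829 -5.435 4.121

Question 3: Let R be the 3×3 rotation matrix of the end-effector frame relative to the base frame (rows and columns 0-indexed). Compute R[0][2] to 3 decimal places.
End-effector z-axis (col 2 of R) = (0.3536,-0.6124,-0.7071)
R[0][2] = 0.3536

0.354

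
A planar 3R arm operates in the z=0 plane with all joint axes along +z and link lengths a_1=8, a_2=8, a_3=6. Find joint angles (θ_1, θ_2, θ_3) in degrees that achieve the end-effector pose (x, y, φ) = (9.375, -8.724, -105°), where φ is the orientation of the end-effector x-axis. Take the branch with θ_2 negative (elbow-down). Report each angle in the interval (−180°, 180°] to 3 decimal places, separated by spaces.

30.000 -90.002 -44.997

wrist centre = target − a_3·(cos φ, sin φ) = (10.9279, -2.9284)
cos θ_2 = (127.9951−8²−8²)/(2·8·8) = -0.0000; θ_2 = -90.0022° (elbow-down)
β = atan2(-2.9284,10.9279) = -15.0016°; ψ = atan2(-8.0000,7.9997) = -45.0011°
θ_1 = β − ψ = 29.9995°
θ_3 = φ − θ_1 − θ_2 = -44.9973° (wrapped to (-180°,180°])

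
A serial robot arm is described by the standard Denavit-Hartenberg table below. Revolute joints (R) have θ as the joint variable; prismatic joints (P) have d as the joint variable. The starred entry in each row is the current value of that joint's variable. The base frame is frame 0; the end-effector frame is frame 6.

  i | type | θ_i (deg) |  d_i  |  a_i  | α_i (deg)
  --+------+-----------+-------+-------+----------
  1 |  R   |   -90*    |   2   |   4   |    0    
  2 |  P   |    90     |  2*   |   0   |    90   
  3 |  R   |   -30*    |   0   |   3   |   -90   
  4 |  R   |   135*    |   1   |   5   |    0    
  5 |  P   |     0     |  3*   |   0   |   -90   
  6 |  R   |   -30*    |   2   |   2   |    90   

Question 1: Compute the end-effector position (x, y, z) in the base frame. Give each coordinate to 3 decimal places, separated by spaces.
after link 1: o_1 = (0.0000, -4.0000, 2.0000)
after link 2: o_2 = (0.0000, -4.0000, 4.0000)
after link 3: o_3 = (2.5981, -4.0000, 2.5000)
after link 4: o_4 = (0.0362, -0.4645, 5.1338)
after link 5: o_5 = (1.5362, -0.4645, 7.7319)
after link 6: o_6 = (-0.2492, -0.6539, 9.9174)

-0.249 -0.654 9.917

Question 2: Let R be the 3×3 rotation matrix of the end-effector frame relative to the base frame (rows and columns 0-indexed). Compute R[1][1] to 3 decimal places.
End-effector y-axis (col 1 of R) = (-0.6124,-0.7071,0.3536)
R[1][1] = -0.7071

-0.707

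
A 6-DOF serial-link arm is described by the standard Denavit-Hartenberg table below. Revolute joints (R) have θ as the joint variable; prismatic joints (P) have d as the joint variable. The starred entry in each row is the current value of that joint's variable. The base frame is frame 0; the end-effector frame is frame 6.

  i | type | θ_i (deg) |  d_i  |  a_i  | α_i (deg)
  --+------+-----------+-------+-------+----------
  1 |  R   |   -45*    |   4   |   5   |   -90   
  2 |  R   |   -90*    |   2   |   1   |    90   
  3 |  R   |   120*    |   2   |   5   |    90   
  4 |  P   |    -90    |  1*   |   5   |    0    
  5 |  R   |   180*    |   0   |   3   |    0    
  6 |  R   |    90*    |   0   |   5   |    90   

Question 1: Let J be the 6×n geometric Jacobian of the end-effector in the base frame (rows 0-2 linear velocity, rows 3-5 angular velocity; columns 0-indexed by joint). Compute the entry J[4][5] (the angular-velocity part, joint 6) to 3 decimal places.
axis z_5 = (0.3536,0.3536,0.8660); lever o_n−o_5 = (-3.0619,-3.0619,2.5000)
cross product → J_v[:, 5] = (3.5355,-3.5355,0.0000)
J_ω[:, 5] = z_5
entry J[4][5] = 0.3536

0.354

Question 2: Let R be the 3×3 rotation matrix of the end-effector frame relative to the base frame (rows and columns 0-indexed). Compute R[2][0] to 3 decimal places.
End-effector x-axis (col 0 of R) = (-0.6124,-0.6124,0.5000)
R[2][0] = 0.5000

0.500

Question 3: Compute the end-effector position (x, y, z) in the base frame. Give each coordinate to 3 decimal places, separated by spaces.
after link 1: o_1 = (3.5355, -3.5355, 4.0000)
after link 2: o_2 = (4.9497, -2.1213, 5.0000)
after link 3: o_3 = (6.5974, 2.3548, 2.5000)
after link 4: o_4 = (10.4865, -0.8272, 3.3660)
after link 5: o_5 = (8.3652, 1.2941, 3.3660)
after link 6: o_6 = (5.3033, -1.7678, 5.8660)

5.303 -1.768 5.866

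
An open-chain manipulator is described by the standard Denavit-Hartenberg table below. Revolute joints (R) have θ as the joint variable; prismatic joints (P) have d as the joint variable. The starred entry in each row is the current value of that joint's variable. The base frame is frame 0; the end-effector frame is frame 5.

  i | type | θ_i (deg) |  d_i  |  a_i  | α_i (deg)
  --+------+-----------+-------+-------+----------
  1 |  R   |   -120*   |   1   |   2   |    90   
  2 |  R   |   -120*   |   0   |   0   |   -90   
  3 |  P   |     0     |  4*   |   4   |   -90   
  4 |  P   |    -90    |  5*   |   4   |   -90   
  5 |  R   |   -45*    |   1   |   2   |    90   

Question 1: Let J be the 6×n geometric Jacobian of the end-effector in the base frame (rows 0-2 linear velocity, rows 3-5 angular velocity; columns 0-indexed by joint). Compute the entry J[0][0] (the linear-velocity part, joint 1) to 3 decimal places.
axis z_0 = ẑ; lever o_n−o_0 = (1.7284,-9.8348,-8.0372)
cross product → J_v[:, 0] = (9.8348,1.7284,-0.0000)
J_ω[:, 0] = z_0
entry J[0][0] = 9.8348

9.835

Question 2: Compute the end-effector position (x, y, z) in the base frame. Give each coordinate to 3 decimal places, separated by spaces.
after link 1: o_1 = (-1.0000, -1.7321, 1.0000)
after link 2: o_2 = (-1.0000, -1.7321, 1.0000)
after link 3: o_3 = (-1.7321, -3.0000, -4.4641)
after link 4: o_4 = (0.8660, -8.5000, -6.4641)
after link 5: o_5 = (1.7284, -9.8348, -8.0372)

1.728 -9.835 -8.037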